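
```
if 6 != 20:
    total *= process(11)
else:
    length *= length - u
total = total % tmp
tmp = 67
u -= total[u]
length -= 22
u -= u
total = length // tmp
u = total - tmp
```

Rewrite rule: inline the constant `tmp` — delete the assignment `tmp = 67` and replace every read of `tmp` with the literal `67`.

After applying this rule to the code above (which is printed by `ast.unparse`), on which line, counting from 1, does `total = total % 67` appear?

Transformed code:
if 6 != 20:
    total *= process(11)
else:
    length *= length - u
total = total % 67
u -= total[u]
length -= 22
u -= u
total = length // 67
u = total - 67

5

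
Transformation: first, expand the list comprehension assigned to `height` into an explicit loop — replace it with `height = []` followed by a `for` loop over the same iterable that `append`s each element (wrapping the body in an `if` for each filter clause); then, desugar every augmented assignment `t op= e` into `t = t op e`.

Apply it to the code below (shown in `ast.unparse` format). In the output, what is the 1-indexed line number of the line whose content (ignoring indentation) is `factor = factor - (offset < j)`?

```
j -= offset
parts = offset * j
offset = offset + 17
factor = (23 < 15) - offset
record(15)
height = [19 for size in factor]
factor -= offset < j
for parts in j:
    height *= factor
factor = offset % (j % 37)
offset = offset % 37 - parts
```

9

Transformed code:
j = j - offset
parts = offset * j
offset = offset + 17
factor = (23 < 15) - offset
record(15)
height = []
for size in factor:
    height.append(19)
factor = factor - (offset < j)
for parts in j:
    height = height * factor
factor = offset % (j % 37)
offset = offset % 37 - parts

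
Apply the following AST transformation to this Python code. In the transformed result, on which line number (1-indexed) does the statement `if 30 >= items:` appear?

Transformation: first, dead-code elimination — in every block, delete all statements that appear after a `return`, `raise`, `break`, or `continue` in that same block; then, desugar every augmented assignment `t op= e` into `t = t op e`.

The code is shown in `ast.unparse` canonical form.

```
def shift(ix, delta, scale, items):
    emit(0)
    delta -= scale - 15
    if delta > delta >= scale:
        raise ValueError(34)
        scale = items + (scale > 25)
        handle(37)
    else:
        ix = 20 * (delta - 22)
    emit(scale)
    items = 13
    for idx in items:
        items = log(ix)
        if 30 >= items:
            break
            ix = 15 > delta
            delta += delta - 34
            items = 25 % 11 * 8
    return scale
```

Transformed code:
def shift(ix, delta, scale, items):
    emit(0)
    delta = delta - (scale - 15)
    if delta > delta >= scale:
        raise ValueError(34)
    else:
        ix = 20 * (delta - 22)
    emit(scale)
    items = 13
    for idx in items:
        items = log(ix)
        if 30 >= items:
            break
    return scale

12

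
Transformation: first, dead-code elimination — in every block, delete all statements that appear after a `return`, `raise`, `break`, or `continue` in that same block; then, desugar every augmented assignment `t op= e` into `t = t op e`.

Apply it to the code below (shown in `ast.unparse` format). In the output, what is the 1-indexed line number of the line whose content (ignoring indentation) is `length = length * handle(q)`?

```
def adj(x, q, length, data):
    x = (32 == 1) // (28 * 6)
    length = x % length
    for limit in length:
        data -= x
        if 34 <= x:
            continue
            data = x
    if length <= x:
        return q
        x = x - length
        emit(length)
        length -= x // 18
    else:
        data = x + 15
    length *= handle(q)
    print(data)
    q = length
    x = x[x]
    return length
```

Transformed code:
def adj(x, q, length, data):
    x = (32 == 1) // (28 * 6)
    length = x % length
    for limit in length:
        data = data - x
        if 34 <= x:
            continue
    if length <= x:
        return q
    else:
        data = x + 15
    length = length * handle(q)
    print(data)
    q = length
    x = x[x]
    return length

12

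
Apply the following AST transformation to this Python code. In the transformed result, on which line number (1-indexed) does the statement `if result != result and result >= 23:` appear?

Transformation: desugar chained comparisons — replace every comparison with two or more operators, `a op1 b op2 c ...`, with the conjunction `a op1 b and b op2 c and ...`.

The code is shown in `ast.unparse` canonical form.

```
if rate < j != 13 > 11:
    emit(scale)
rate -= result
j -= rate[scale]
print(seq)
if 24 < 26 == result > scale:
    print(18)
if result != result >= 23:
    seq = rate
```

Transformed code:
if rate < j and j != 13 and (13 > 11):
    emit(scale)
rate -= result
j -= rate[scale]
print(seq)
if 24 < 26 and 26 == result and (result > scale):
    print(18)
if result != result and result >= 23:
    seq = rate

8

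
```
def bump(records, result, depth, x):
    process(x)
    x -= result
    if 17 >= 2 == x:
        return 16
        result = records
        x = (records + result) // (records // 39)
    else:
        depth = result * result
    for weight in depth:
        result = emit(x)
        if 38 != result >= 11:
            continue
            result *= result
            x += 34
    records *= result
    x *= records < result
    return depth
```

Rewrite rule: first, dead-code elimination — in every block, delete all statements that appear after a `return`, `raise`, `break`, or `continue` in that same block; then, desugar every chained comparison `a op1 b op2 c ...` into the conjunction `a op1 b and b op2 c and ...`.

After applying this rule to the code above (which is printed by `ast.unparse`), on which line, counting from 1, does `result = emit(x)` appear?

9

Transformed code:
def bump(records, result, depth, x):
    process(x)
    x -= result
    if 17 >= 2 and 2 == x:
        return 16
    else:
        depth = result * result
    for weight in depth:
        result = emit(x)
        if 38 != result and result >= 11:
            continue
    records *= result
    x *= records < result
    return depth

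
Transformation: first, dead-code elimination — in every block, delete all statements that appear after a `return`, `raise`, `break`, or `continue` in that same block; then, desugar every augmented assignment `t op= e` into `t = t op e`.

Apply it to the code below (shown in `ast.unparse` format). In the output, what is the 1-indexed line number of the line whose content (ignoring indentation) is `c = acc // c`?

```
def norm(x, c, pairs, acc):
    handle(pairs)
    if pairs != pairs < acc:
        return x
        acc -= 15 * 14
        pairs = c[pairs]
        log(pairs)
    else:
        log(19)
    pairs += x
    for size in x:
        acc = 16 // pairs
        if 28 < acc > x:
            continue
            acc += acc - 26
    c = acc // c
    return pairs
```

Transformed code:
def norm(x, c, pairs, acc):
    handle(pairs)
    if pairs != pairs < acc:
        return x
    else:
        log(19)
    pairs = pairs + x
    for size in x:
        acc = 16 // pairs
        if 28 < acc > x:
            continue
    c = acc // c
    return pairs

12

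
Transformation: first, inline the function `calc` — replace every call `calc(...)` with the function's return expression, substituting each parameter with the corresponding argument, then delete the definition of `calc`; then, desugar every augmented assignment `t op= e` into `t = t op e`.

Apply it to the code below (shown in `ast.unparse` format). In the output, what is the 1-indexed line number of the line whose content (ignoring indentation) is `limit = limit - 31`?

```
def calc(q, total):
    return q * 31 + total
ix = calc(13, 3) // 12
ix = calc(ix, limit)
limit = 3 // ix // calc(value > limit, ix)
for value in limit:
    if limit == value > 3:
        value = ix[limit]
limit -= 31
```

Transformed code:
ix = (13 * 31 + 3) // 12
ix = ix * 31 + limit
limit = 3 // ix // ((value > limit) * 31 + ix)
for value in limit:
    if limit == value > 3:
        value = ix[limit]
limit = limit - 31

7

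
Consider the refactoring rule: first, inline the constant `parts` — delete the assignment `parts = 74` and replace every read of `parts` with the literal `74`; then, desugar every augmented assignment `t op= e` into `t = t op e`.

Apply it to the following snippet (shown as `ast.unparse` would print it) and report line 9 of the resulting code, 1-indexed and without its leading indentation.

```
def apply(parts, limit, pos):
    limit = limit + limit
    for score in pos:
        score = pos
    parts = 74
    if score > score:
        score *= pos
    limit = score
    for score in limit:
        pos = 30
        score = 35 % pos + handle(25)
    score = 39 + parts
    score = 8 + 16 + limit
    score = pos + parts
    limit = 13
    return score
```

pos = 30

Transformed code:
def apply(parts, limit, pos):
    limit = limit + limit
    for score in pos:
        score = pos
    if score > score:
        score = score * pos
    limit = score
    for score in limit:
        pos = 30
        score = 35 % pos + handle(25)
    score = 39 + 74
    score = 8 + 16 + limit
    score = pos + 74
    limit = 13
    return score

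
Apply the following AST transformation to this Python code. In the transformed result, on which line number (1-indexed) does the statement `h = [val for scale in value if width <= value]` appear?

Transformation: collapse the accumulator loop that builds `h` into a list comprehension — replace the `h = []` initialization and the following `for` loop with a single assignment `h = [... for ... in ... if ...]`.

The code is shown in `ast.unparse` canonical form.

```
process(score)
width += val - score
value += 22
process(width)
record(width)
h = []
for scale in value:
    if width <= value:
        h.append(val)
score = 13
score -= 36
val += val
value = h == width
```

Transformed code:
process(score)
width += val - score
value += 22
process(width)
record(width)
h = [val for scale in value if width <= value]
score = 13
score -= 36
val += val
value = h == width

6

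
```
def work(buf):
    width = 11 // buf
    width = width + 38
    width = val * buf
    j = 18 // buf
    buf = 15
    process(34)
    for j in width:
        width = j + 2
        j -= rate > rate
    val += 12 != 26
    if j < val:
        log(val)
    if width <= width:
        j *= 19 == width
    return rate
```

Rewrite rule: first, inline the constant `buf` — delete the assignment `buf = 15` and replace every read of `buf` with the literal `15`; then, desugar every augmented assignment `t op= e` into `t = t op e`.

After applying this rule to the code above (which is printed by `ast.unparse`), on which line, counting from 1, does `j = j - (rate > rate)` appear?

9

Transformed code:
def work(buf):
    width = 11 // 15
    width = width + 38
    width = val * 15
    j = 18 // 15
    process(34)
    for j in width:
        width = j + 2
        j = j - (rate > rate)
    val = val + (12 != 26)
    if j < val:
        log(val)
    if width <= width:
        j = j * (19 == width)
    return rate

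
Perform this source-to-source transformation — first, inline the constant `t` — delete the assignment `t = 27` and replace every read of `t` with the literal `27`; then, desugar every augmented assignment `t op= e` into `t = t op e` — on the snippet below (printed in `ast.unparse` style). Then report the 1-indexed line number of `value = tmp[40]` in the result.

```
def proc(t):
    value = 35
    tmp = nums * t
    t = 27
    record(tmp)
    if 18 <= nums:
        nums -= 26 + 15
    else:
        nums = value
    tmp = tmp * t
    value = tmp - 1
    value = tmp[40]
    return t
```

Transformed code:
def proc(t):
    value = 35
    tmp = nums * 27
    record(tmp)
    if 18 <= nums:
        nums = nums - (26 + 15)
    else:
        nums = value
    tmp = tmp * 27
    value = tmp - 1
    value = tmp[40]
    return 27

11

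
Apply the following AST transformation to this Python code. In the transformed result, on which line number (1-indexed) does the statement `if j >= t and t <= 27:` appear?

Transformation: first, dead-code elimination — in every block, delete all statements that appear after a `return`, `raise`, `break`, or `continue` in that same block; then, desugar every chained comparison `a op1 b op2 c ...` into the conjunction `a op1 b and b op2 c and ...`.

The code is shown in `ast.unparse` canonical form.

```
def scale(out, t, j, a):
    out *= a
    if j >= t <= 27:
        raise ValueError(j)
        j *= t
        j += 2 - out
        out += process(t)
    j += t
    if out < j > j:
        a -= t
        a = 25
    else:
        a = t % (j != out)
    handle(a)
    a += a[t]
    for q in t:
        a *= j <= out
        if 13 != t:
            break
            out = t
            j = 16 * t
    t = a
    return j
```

Transformed code:
def scale(out, t, j, a):
    out *= a
    if j >= t and t <= 27:
        raise ValueError(j)
    j += t
    if out < j and j > j:
        a -= t
        a = 25
    else:
        a = t % (j != out)
    handle(a)
    a += a[t]
    for q in t:
        a *= j <= out
        if 13 != t:
            break
    t = a
    return j

3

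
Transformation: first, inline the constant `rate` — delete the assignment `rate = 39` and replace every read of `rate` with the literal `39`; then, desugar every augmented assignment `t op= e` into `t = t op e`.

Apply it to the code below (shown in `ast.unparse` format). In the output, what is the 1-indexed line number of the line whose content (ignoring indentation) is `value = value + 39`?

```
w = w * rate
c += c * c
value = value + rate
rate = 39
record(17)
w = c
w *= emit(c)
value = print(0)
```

Transformed code:
w = w * 39
c = c + c * c
value = value + 39
record(17)
w = c
w = w * emit(c)
value = print(0)

3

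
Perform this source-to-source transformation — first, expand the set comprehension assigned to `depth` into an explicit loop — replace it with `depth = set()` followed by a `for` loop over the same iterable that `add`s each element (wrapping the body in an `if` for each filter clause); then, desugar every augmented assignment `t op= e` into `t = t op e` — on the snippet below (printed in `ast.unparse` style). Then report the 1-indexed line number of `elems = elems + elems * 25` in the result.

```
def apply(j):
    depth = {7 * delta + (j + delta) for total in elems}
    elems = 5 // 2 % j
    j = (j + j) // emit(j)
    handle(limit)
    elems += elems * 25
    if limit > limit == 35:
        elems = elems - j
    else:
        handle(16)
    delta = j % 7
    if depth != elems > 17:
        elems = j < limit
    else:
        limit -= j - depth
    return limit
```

8

Transformed code:
def apply(j):
    depth = set()
    for total in elems:
        depth.add(7 * delta + (j + delta))
    elems = 5 // 2 % j
    j = (j + j) // emit(j)
    handle(limit)
    elems = elems + elems * 25
    if limit > limit == 35:
        elems = elems - j
    else:
        handle(16)
    delta = j % 7
    if depth != elems > 17:
        elems = j < limit
    else:
        limit = limit - (j - depth)
    return limit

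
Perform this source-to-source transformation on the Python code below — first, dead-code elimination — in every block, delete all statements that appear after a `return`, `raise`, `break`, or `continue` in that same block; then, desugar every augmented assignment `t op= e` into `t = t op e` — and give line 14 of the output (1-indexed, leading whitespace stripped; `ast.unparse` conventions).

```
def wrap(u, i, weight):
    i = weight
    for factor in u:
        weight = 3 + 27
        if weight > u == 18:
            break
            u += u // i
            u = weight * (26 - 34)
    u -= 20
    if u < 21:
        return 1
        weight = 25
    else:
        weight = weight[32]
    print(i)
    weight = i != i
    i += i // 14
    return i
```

Transformed code:
def wrap(u, i, weight):
    i = weight
    for factor in u:
        weight = 3 + 27
        if weight > u == 18:
            break
    u = u - 20
    if u < 21:
        return 1
    else:
        weight = weight[32]
    print(i)
    weight = i != i
    i = i + i // 14
    return i

i = i + i // 14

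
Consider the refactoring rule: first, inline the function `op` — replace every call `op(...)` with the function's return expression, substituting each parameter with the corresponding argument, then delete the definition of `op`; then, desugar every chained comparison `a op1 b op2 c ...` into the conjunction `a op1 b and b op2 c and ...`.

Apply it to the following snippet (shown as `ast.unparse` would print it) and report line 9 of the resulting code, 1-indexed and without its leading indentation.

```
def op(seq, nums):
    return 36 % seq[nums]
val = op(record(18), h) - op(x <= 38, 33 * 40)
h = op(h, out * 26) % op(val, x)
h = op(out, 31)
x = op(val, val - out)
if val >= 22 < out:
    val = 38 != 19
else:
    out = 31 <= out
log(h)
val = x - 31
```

log(h)

Transformed code:
val = 36 % record(18)[h] - 36 % (x <= 38)[33 * 40]
h = 36 % h[out * 26] % (36 % val[x])
h = 36 % out[31]
x = 36 % val[val - out]
if val >= 22 and 22 < out:
    val = 38 != 19
else:
    out = 31 <= out
log(h)
val = x - 31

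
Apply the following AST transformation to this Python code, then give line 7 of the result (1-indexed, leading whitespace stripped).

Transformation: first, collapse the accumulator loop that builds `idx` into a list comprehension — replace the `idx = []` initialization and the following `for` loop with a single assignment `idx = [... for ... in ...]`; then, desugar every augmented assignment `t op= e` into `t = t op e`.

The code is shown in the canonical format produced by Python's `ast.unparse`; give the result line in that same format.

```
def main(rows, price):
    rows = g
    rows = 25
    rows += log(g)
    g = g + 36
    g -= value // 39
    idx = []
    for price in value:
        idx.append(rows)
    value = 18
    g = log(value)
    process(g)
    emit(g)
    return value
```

Transformed code:
def main(rows, price):
    rows = g
    rows = 25
    rows = rows + log(g)
    g = g + 36
    g = g - value // 39
    idx = [rows for price in value]
    value = 18
    g = log(value)
    process(g)
    emit(g)
    return value

idx = [rows for price in value]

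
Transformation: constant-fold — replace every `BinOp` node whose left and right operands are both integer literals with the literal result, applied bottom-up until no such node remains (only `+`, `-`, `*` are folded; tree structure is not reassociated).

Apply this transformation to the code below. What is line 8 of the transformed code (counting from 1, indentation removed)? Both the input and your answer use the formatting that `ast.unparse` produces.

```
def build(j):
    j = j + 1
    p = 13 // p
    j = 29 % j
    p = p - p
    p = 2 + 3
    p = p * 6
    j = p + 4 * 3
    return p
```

j = p + 12

Transformed code:
def build(j):
    j = j + 1
    p = 13 // p
    j = 29 % j
    p = p - p
    p = 5
    p = p * 6
    j = p + 12
    return p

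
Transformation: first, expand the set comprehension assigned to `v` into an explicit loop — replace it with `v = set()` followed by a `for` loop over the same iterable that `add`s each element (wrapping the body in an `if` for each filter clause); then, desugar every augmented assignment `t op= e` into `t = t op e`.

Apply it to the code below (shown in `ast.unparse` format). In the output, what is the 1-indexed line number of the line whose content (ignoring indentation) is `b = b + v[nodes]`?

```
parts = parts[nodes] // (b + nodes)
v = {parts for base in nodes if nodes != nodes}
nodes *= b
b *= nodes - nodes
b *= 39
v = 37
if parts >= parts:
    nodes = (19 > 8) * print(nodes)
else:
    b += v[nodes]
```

Transformed code:
parts = parts[nodes] // (b + nodes)
v = set()
for base in nodes:
    if nodes != nodes:
        v.add(parts)
nodes = nodes * b
b = b * (nodes - nodes)
b = b * 39
v = 37
if parts >= parts:
    nodes = (19 > 8) * print(nodes)
else:
    b = b + v[nodes]

13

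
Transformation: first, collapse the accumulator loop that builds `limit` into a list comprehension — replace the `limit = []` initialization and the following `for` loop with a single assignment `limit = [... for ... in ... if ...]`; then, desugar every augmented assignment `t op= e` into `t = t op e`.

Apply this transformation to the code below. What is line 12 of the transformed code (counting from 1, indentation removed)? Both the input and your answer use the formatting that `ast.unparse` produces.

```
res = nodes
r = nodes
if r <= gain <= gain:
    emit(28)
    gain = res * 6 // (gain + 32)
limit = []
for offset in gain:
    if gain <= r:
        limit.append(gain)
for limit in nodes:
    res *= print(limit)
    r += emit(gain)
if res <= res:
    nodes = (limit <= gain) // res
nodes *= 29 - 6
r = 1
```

Transformed code:
res = nodes
r = nodes
if r <= gain <= gain:
    emit(28)
    gain = res * 6 // (gain + 32)
limit = [gain for offset in gain if gain <= r]
for limit in nodes:
    res = res * print(limit)
    r = r + emit(gain)
if res <= res:
    nodes = (limit <= gain) // res
nodes = nodes * (29 - 6)
r = 1

nodes = nodes * (29 - 6)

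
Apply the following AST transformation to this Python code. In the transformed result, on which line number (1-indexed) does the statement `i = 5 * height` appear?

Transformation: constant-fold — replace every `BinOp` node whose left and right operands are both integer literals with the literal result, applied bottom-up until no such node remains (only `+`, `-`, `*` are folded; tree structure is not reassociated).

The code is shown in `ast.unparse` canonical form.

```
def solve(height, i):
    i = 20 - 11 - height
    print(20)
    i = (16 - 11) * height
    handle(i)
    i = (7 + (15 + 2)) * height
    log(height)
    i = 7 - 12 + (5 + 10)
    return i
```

Transformed code:
def solve(height, i):
    i = 9 - height
    print(20)
    i = 5 * height
    handle(i)
    i = 24 * height
    log(height)
    i = 10
    return i

4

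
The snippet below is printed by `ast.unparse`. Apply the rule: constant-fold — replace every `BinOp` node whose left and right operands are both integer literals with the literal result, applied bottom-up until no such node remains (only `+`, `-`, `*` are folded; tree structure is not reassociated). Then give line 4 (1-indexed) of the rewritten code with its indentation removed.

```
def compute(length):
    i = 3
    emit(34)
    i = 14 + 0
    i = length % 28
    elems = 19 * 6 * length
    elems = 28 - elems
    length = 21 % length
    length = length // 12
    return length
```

i = 14

Transformed code:
def compute(length):
    i = 3
    emit(34)
    i = 14
    i = length % 28
    elems = 114 * length
    elems = 28 - elems
    length = 21 % length
    length = length // 12
    return length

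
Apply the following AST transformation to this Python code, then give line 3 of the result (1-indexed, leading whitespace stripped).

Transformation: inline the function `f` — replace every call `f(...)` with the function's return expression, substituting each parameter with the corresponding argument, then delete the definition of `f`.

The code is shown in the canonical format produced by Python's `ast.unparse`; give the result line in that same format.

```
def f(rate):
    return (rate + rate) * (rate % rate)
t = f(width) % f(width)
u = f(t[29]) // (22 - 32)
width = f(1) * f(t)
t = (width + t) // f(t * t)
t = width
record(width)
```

width = (1 + 1) * (1 % 1) * ((t + t) * (t % t))

Transformed code:
t = (width + width) * (width % width) % ((width + width) * (width % width))
u = (t[29] + t[29]) * (t[29] % t[29]) // (22 - 32)
width = (1 + 1) * (1 % 1) * ((t + t) * (t % t))
t = (width + t) // ((t * t + t * t) * (t * t % (t * t)))
t = width
record(width)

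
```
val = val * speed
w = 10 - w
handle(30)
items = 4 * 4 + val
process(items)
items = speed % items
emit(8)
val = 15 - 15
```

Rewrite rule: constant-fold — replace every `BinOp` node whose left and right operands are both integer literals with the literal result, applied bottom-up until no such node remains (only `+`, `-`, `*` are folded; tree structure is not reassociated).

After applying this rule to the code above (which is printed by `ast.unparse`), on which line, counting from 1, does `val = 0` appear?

Transformed code:
val = val * speed
w = 10 - w
handle(30)
items = 16 + val
process(items)
items = speed % items
emit(8)
val = 0

8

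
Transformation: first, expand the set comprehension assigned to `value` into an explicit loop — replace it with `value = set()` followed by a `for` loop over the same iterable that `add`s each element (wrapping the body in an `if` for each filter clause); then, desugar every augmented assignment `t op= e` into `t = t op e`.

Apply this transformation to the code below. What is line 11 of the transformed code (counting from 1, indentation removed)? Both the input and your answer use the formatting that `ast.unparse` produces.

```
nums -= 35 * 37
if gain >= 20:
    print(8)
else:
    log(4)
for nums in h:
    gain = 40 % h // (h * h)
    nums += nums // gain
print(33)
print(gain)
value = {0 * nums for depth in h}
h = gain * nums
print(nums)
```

value = set()

Transformed code:
nums = nums - 35 * 37
if gain >= 20:
    print(8)
else:
    log(4)
for nums in h:
    gain = 40 % h // (h * h)
    nums = nums + nums // gain
print(33)
print(gain)
value = set()
for depth in h:
    value.add(0 * nums)
h = gain * nums
print(nums)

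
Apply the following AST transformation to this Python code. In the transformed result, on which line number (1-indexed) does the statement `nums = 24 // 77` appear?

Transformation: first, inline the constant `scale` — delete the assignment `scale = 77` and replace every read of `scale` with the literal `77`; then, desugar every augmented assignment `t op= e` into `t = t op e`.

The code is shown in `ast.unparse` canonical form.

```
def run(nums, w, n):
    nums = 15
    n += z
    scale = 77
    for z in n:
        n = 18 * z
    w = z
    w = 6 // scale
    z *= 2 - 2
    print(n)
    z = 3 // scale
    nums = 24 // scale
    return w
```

Transformed code:
def run(nums, w, n):
    nums = 15
    n = n + z
    for z in n:
        n = 18 * z
    w = z
    w = 6 // 77
    z = z * (2 - 2)
    print(n)
    z = 3 // 77
    nums = 24 // 77
    return w

11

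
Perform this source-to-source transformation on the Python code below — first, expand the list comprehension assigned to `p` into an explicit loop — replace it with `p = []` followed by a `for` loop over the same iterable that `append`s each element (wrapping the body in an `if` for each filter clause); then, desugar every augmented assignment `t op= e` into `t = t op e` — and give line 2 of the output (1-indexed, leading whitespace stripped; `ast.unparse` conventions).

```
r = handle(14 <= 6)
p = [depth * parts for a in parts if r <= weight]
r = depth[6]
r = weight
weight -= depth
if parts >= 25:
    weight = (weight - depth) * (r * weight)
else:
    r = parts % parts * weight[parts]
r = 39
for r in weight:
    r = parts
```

p = []

Transformed code:
r = handle(14 <= 6)
p = []
for a in parts:
    if r <= weight:
        p.append(depth * parts)
r = depth[6]
r = weight
weight = weight - depth
if parts >= 25:
    weight = (weight - depth) * (r * weight)
else:
    r = parts % parts * weight[parts]
r = 39
for r in weight:
    r = parts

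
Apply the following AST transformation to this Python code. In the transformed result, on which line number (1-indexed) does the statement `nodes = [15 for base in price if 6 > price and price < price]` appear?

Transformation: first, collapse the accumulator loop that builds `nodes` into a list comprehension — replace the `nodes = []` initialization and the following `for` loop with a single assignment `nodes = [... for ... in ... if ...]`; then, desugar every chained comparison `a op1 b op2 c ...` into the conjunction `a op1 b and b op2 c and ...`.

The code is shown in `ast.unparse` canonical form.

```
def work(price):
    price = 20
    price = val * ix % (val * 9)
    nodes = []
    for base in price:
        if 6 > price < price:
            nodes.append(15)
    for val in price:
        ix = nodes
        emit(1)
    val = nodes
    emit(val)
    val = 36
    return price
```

4

Transformed code:
def work(price):
    price = 20
    price = val * ix % (val * 9)
    nodes = [15 for base in price if 6 > price and price < price]
    for val in price:
        ix = nodes
        emit(1)
    val = nodes
    emit(val)
    val = 36
    return price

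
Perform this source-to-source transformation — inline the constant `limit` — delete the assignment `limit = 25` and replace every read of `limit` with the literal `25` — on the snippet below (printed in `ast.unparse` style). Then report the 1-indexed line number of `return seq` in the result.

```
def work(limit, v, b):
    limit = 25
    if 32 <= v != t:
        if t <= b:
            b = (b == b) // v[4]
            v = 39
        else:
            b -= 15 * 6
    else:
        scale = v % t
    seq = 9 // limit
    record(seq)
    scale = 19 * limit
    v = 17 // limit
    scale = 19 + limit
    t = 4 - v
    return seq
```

16

Transformed code:
def work(limit, v, b):
    if 32 <= v != t:
        if t <= b:
            b = (b == b) // v[4]
            v = 39
        else:
            b -= 15 * 6
    else:
        scale = v % t
    seq = 9 // 25
    record(seq)
    scale = 19 * 25
    v = 17 // 25
    scale = 19 + 25
    t = 4 - v
    return seq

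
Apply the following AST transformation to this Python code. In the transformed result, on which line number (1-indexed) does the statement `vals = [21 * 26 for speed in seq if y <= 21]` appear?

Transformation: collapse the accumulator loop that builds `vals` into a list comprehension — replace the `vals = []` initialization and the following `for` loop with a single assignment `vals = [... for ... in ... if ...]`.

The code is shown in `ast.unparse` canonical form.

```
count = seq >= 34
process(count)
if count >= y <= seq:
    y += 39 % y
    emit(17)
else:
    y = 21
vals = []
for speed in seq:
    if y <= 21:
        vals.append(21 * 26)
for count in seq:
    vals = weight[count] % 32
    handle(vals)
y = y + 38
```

8

Transformed code:
count = seq >= 34
process(count)
if count >= y <= seq:
    y += 39 % y
    emit(17)
else:
    y = 21
vals = [21 * 26 for speed in seq if y <= 21]
for count in seq:
    vals = weight[count] % 32
    handle(vals)
y = y + 38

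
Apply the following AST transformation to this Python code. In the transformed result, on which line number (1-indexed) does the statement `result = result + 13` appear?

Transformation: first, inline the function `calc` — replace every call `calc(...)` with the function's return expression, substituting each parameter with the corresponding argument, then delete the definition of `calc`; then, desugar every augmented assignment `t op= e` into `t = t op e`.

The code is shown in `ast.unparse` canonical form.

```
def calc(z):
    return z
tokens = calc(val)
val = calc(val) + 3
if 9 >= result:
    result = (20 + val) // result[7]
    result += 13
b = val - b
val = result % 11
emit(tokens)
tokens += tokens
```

Transformed code:
tokens = val
val = val + 3
if 9 >= result:
    result = (20 + val) // result[7]
    result = result + 13
b = val - b
val = result % 11
emit(tokens)
tokens = tokens + tokens

5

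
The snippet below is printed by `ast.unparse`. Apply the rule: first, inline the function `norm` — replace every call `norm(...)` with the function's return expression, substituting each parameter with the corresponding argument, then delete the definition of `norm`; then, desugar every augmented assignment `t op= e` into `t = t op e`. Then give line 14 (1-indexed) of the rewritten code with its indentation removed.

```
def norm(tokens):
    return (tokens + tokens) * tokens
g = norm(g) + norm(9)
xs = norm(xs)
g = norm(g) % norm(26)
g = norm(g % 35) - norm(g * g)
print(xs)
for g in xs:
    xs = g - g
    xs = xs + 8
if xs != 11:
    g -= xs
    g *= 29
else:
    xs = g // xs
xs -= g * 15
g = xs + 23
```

xs = xs - g * 15

Transformed code:
g = (g + g) * g + (9 + 9) * 9
xs = (xs + xs) * xs
g = (g + g) * g % ((26 + 26) * 26)
g = (g % 35 + g % 35) * (g % 35) - (g * g + g * g) * (g * g)
print(xs)
for g in xs:
    xs = g - g
    xs = xs + 8
if xs != 11:
    g = g - xs
    g = g * 29
else:
    xs = g // xs
xs = xs - g * 15
g = xs + 23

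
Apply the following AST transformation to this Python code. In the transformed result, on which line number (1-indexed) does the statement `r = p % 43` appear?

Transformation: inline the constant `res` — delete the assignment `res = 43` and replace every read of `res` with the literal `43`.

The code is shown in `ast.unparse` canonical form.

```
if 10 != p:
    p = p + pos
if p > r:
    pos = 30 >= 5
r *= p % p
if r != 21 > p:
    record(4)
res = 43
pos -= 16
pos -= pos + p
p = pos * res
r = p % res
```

11

Transformed code:
if 10 != p:
    p = p + pos
if p > r:
    pos = 30 >= 5
r *= p % p
if r != 21 > p:
    record(4)
pos -= 16
pos -= pos + p
p = pos * 43
r = p % 43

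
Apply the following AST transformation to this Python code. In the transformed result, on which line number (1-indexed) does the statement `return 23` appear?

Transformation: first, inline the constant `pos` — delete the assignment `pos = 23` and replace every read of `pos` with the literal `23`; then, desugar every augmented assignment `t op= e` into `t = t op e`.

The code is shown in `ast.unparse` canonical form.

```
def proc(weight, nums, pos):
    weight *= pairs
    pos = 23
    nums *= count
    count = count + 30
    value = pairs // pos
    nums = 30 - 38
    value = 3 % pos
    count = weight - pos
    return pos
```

Transformed code:
def proc(weight, nums, pos):
    weight = weight * pairs
    nums = nums * count
    count = count + 30
    value = pairs // 23
    nums = 30 - 38
    value = 3 % 23
    count = weight - 23
    return 23

9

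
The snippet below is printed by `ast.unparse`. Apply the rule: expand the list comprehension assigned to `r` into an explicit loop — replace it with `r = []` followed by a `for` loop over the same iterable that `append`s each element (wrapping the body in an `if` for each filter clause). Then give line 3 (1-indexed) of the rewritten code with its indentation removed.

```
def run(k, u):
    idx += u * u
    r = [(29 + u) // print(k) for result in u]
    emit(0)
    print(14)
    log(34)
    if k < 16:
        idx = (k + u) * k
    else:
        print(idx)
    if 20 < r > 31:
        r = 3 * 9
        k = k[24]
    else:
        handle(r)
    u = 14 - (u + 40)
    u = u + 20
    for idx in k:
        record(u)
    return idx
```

r = []

Transformed code:
def run(k, u):
    idx += u * u
    r = []
    for result in u:
        r.append((29 + u) // print(k))
    emit(0)
    print(14)
    log(34)
    if k < 16:
        idx = (k + u) * k
    else:
        print(idx)
    if 20 < r > 31:
        r = 3 * 9
        k = k[24]
    else:
        handle(r)
    u = 14 - (u + 40)
    u = u + 20
    for idx in k:
        record(u)
    return idx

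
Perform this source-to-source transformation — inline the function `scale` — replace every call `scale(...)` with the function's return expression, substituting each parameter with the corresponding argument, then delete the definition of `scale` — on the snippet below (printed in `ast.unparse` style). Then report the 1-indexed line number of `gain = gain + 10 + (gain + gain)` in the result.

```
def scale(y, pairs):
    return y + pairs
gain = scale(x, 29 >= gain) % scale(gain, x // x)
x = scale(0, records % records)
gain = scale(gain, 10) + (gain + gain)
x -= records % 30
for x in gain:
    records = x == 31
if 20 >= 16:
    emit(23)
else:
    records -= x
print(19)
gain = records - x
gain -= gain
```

3

Transformed code:
gain = (x + (29 >= gain)) % (gain + x // x)
x = 0 + records % records
gain = gain + 10 + (gain + gain)
x -= records % 30
for x in gain:
    records = x == 31
if 20 >= 16:
    emit(23)
else:
    records -= x
print(19)
gain = records - x
gain -= gain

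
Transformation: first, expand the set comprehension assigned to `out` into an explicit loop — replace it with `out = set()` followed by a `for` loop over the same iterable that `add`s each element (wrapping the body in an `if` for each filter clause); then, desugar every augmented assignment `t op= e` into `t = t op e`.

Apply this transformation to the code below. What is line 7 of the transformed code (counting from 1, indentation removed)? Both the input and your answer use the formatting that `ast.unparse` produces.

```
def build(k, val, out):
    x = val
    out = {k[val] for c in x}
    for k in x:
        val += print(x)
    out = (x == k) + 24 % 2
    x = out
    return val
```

val = val + print(x)

Transformed code:
def build(k, val, out):
    x = val
    out = set()
    for c in x:
        out.add(k[val])
    for k in x:
        val = val + print(x)
    out = (x == k) + 24 % 2
    x = out
    return val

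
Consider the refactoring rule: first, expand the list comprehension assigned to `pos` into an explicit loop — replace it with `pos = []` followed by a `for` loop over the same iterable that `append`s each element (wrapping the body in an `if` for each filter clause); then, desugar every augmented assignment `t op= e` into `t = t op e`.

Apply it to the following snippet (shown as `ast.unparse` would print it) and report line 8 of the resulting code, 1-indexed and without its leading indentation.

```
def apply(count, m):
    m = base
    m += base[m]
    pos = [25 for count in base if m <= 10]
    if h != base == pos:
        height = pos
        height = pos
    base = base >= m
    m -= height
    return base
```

Transformed code:
def apply(count, m):
    m = base
    m = m + base[m]
    pos = []
    for count in base:
        if m <= 10:
            pos.append(25)
    if h != base == pos:
        height = pos
        height = pos
    base = base >= m
    m = m - height
    return base

if h != base == pos:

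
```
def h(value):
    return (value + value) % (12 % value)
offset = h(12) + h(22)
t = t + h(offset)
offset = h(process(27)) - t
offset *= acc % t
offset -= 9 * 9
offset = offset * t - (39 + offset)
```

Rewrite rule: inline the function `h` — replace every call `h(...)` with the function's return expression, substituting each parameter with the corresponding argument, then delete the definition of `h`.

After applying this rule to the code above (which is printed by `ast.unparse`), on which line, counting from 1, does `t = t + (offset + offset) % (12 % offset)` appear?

Transformed code:
offset = (12 + 12) % (12 % 12) + (22 + 22) % (12 % 22)
t = t + (offset + offset) % (12 % offset)
offset = (process(27) + process(27)) % (12 % process(27)) - t
offset *= acc % t
offset -= 9 * 9
offset = offset * t - (39 + offset)

2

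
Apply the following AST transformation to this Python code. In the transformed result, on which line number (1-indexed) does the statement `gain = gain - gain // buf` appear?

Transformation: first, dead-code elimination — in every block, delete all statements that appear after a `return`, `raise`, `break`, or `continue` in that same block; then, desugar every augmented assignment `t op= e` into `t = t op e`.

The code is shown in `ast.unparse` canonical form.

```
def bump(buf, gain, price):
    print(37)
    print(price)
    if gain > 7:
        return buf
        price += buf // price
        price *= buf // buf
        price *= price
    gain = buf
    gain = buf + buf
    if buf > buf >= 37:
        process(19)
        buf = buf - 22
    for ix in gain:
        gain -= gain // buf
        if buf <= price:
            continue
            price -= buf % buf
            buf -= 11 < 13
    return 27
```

Transformed code:
def bump(buf, gain, price):
    print(37)
    print(price)
    if gain > 7:
        return buf
    gain = buf
    gain = buf + buf
    if buf > buf >= 37:
        process(19)
        buf = buf - 22
    for ix in gain:
        gain = gain - gain // buf
        if buf <= price:
            continue
    return 27

12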